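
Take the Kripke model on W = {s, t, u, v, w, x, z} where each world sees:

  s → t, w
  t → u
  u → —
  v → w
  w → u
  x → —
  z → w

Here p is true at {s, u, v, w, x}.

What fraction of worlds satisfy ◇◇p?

s: successors {t, w}; ◇p there: t:T, w:T. ✓
t: successors {u}; ◇p there: u:F. ✗
u: no successors, so ◇◇p fails. ✗
v: successors {w}; ◇p there: w:T. ✓
w: successors {u}; ◇p there: u:F. ✗
x: no successors, so ◇◇p fails. ✗
z: successors {w}; ◇p there: w:T. ✓
That's 3 of 7 worlds, so 3/7.

3/7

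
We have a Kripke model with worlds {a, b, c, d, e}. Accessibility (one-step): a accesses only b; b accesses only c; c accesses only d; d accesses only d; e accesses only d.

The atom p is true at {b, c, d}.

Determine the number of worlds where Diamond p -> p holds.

3

a: Diamond p is T, p is F. ✗
b: Diamond p is T, p is T. ✓
c: Diamond p is T, p is T. ✓
d: Diamond p is T, p is T. ✓
e: Diamond p is T, p is F. ✗
Satisfying worlds: {b, c, d}.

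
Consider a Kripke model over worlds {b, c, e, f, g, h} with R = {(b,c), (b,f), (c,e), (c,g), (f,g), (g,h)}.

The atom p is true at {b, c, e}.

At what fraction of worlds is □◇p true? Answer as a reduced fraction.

b: successors {c, f}; ◇p there: c:T, f:F. ✗
c: successors {e, g}; ◇p there: e:F, g:F. ✗
e: no successors, so □◇p holds vacuously. ✓
f: successors {g}; ◇p there: g:F. ✗
g: successors {h}; ◇p there: h:F. ✗
h: no successors, so □◇p holds vacuously. ✓
That's 2 of 6 worlds, so 2/6 = 1/3.

1/3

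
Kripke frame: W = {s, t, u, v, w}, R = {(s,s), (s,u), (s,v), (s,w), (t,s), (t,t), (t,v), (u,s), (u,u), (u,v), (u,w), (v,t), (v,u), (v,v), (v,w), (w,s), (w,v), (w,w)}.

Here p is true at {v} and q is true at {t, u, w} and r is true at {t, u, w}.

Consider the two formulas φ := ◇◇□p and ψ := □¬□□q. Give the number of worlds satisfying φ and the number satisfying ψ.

0 and 5

For ◇◇□p:
s: successors {s, u, v, w}; ◇□p there: s:F, u:F, v:F, w:F. ✗
t: successors {s, t, v}; ◇□p there: s:F, t:F, v:F. ✗
u: successors {s, u, v, w}; ◇□p there: s:F, u:F, v:F, w:F. ✗
v: successors {t, u, v, w}; ◇□p there: t:F, u:F, v:F, w:F. ✗
w: successors {s, v, w}; ◇□p there: s:F, v:F, w:F. ✗
— 0 worlds.
For □¬□□q:
s: successors {s, u, v, w}; ¬□□q there: s:T, u:T, v:T, w:T. ✓
t: successors {s, t, v}; ¬□□q there: s:T, t:T, v:T. ✓
u: successors {s, u, v, w}; ¬□□q there: s:T, u:T, v:T, w:T. ✓
v: successors {t, u, v, w}; ¬□□q there: t:T, u:T, v:T, w:T. ✓
w: successors {s, v, w}; ¬□□q there: s:T, v:T, w:T. ✓
— 5 worlds.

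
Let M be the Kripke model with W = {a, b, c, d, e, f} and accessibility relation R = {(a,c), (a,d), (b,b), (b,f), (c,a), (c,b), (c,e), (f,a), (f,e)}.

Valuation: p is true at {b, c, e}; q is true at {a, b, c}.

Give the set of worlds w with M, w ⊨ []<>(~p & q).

{d, e}

a: successors {c, d}; <>(~p & q) there: c:T, d:F. ✗
b: successors {b, f}; <>(~p & q) there: b:F, f:T. ✗
c: successors {a, b, e}; <>(~p & q) there: a:F, b:F, e:F. ✗
d: no successors, so []<>(~p & q) holds vacuously. ✓
e: no successors, so []<>(~p & q) holds vacuously. ✓
f: successors {a, e}; <>(~p & q) there: a:F, e:F. ✗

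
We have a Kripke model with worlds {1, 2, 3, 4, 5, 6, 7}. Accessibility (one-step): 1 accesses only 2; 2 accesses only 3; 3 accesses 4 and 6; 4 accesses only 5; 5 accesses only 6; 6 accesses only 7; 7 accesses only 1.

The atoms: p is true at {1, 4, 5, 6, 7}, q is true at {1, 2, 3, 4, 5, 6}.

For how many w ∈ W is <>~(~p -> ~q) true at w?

2

1: successors {2}; ~(~p -> ~q) there: 2:T. ✓
2: successors {3}; ~(~p -> ~q) there: 3:T. ✓
3: successors {4, 6}; ~(~p -> ~q) there: 4:F, 6:F. ✗
4: successors {5}; ~(~p -> ~q) there: 5:F. ✗
5: successors {6}; ~(~p -> ~q) there: 6:F. ✗
6: successors {7}; ~(~p -> ~q) there: 7:F. ✗
7: successors {1}; ~(~p -> ~q) there: 1:F. ✗
Satisfying worlds: {1, 2}.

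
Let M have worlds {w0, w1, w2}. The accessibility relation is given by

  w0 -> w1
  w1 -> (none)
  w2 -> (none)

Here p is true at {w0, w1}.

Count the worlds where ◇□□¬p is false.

w0: successors {w1}; □□¬p there: w1:T. ✓
w1: no successors, so ◇□□¬p fails. ✗
w2: no successors, so ◇□□¬p fails. ✗
Satisfying worlds: {w0}.
So ◇□□¬p fails at the other 2 worlds.

2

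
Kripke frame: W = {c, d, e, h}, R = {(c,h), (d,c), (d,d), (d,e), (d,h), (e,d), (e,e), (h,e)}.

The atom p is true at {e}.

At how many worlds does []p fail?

c: successors {h}; p there: h:F. ✗
d: successors {c, d, e, h}; p there: c:F, d:F, e:T, h:F. ✗
e: successors {d, e}; p there: d:F, e:T. ✗
h: successors {e}; p there: e:T. ✓
Satisfying worlds: {h}.
So []p fails at the other 3 worlds.

3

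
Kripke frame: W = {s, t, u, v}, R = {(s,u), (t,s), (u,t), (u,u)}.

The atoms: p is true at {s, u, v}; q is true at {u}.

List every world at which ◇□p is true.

s: successors {u}; □p there: u:F. ✗
t: successors {s}; □p there: s:T. ✓
u: successors {t, u}; □p there: t:T, u:F. ✓
v: no successors, so ◇□p fails. ✗

{t, u}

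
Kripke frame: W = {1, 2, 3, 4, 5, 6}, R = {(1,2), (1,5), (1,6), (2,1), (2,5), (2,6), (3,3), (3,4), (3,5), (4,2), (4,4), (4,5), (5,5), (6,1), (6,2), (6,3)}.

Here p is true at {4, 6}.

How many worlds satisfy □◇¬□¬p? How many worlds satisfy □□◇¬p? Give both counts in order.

For □◇¬□¬p:
1: successors {2, 5, 6}; ◇¬□¬p there: 2:T, 5:F, 6:T. ✗
2: successors {1, 5, 6}; ◇¬□¬p there: 1:T, 5:F, 6:T. ✗
3: successors {3, 4, 5}; ◇¬□¬p there: 3:T, 4:T, 5:F. ✗
4: successors {2, 4, 5}; ◇¬□¬p there: 2:T, 4:T, 5:F. ✗
5: successors {5}; ◇¬□¬p there: 5:F. ✗
6: successors {1, 2, 3}; ◇¬□¬p there: 1:T, 2:T, 3:T. ✓
— 1 world.
For □□◇¬p:
1: successors {2, 5, 6}; □◇¬p there: 2:T, 5:T, 6:T. ✓
2: successors {1, 5, 6}; □◇¬p there: 1:T, 5:T, 6:T. ✓
3: successors {3, 4, 5}; □◇¬p there: 3:T, 4:T, 5:T. ✓
4: successors {2, 4, 5}; □◇¬p there: 2:T, 4:T, 5:T. ✓
5: successors {5}; □◇¬p there: 5:T. ✓
6: successors {1, 2, 3}; □◇¬p there: 1:T, 2:T, 3:T. ✓
— 6 worlds.

1 and 6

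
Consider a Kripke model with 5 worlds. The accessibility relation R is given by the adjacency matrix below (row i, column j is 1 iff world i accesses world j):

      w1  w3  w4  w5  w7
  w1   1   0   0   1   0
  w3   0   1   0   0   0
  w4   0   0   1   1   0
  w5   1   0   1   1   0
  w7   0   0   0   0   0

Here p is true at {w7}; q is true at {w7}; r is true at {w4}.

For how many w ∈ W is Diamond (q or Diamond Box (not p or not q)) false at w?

1

w1: successors {w1, w5}; q or Diamond Box (not p or not q) there: w1:T, w5:T. ✓
w3: successors {w3}; q or Diamond Box (not p or not q) there: w3:T. ✓
w4: successors {w4, w5}; q or Diamond Box (not p or not q) there: w4:T, w5:T. ✓
w5: successors {w1, w4, w5}; q or Diamond Box (not p or not q) there: w1:T, w4:T, w5:T. ✓
w7: no successors, so Diamond (q or Diamond Box (not p or not q)) fails. ✗
Satisfying worlds: {w1, w3, w4, w5}.
So Diamond (q or Diamond Box (not p or not q)) fails at the other 1 world.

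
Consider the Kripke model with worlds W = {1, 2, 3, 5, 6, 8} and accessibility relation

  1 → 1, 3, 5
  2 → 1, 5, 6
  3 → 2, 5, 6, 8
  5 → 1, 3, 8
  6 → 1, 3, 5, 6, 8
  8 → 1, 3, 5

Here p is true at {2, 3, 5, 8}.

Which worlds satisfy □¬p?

∅

1: successors {1, 3, 5}; ¬p there: 1:T, 3:F, 5:F. ✗
2: successors {1, 5, 6}; ¬p there: 1:T, 5:F, 6:T. ✗
3: successors {2, 5, 6, 8}; ¬p there: 2:F, 5:F, 6:T, 8:F. ✗
5: successors {1, 3, 8}; ¬p there: 1:T, 3:F, 8:F. ✗
6: successors {1, 3, 5, 6, 8}; ¬p there: 1:T, 3:F, 5:F, 6:T, 8:F. ✗
8: successors {1, 3, 5}; ¬p there: 1:T, 3:F, 5:F. ✗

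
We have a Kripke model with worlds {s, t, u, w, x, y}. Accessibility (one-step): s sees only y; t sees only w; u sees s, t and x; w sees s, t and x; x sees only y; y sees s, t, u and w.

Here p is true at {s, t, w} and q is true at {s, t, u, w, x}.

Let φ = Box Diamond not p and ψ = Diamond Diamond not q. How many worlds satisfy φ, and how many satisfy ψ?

For Box Diamond not p:
s: successors {y}; Diamond not p there: y:T. ✓
t: successors {w}; Diamond not p there: w:T. ✓
u: successors {s, t, x}; Diamond not p there: s:T, t:F, x:T. ✗
w: successors {s, t, x}; Diamond not p there: s:T, t:F, x:T. ✗
x: successors {y}; Diamond not p there: y:T. ✓
y: successors {s, t, u, w}; Diamond not p there: s:T, t:F, u:T, w:T. ✗
— 3 worlds.
For Diamond Diamond not q:
s: successors {y}; Diamond not q there: y:F. ✗
t: successors {w}; Diamond not q there: w:F. ✗
u: successors {s, t, x}; Diamond not q there: s:T, t:F, x:T. ✓
w: successors {s, t, x}; Diamond not q there: s:T, t:F, x:T. ✓
x: successors {y}; Diamond not q there: y:F. ✗
y: successors {s, t, u, w}; Diamond not q there: s:T, t:F, u:F, w:F. ✓
— 3 worlds.

3 and 3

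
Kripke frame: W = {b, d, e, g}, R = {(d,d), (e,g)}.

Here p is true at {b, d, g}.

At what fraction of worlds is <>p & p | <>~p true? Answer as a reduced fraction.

b: <>p & p is F, <>~p is F. ✗
d: <>p & p is T, <>~p is F. ✓
e: <>p & p is F, <>~p is F. ✗
g: <>p & p is F, <>~p is F. ✗
That's 1 of 4 worlds, so 1/4.

1/4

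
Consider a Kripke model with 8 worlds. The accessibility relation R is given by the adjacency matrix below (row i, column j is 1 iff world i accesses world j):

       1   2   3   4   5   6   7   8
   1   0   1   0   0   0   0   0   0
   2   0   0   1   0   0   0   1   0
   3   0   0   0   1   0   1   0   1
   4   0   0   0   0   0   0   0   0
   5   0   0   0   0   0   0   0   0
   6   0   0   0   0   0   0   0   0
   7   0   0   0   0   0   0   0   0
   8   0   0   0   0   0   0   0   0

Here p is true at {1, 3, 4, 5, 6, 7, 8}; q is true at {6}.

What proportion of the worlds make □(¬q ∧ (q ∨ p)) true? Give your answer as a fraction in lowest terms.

3/4

1: successors {2}; ¬q ∧ (q ∨ p) there: 2:F. ✗
2: successors {3, 7}; ¬q ∧ (q ∨ p) there: 3:T, 7:T. ✓
3: successors {4, 6, 8}; ¬q ∧ (q ∨ p) there: 4:T, 6:F, 8:T. ✗
4: no successors, so □(¬q ∧ (q ∨ p)) holds vacuously. ✓
5: no successors, so □(¬q ∧ (q ∨ p)) holds vacuously. ✓
6: no successors, so □(¬q ∧ (q ∨ p)) holds vacuously. ✓
7: no successors, so □(¬q ∧ (q ∨ p)) holds vacuously. ✓
8: no successors, so □(¬q ∧ (q ∨ p)) holds vacuously. ✓
That's 6 of 8 worlds, so 6/8 = 3/4.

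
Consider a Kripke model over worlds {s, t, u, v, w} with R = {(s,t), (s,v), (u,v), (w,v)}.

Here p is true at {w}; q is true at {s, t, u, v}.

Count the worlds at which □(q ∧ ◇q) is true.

s: successors {t, v}; q ∧ ◇q there: t:F, v:F. ✗
t: no successors, so □(q ∧ ◇q) holds vacuously. ✓
u: successors {v}; q ∧ ◇q there: v:F. ✗
v: no successors, so □(q ∧ ◇q) holds vacuously. ✓
w: successors {v}; q ∧ ◇q there: v:F. ✗
Satisfying worlds: {t, v}.

2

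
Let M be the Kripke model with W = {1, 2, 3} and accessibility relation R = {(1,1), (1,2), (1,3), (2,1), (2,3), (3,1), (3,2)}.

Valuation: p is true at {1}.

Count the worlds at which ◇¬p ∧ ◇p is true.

1: ◇¬p is T, ◇p is T. ✓
2: ◇¬p is T, ◇p is T. ✓
3: ◇¬p is T, ◇p is T. ✓
Satisfying worlds: {1, 2, 3}.

3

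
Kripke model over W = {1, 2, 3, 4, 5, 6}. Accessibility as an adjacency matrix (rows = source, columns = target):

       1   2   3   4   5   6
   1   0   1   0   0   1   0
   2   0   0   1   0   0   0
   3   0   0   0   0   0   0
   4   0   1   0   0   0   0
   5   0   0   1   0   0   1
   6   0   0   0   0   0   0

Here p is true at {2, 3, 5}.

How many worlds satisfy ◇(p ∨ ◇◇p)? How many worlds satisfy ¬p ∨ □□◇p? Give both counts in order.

4 and 6

For ◇(p ∨ ◇◇p):
1: successors {2, 5}; p ∨ ◇◇p there: 2:T, 5:T. ✓
2: successors {3}; p ∨ ◇◇p there: 3:T. ✓
3: no successors, so ◇(p ∨ ◇◇p) fails. ✗
4: successors {2}; p ∨ ◇◇p there: 2:T. ✓
5: successors {3, 6}; p ∨ ◇◇p there: 3:T, 6:F. ✓
6: no successors, so ◇(p ∨ ◇◇p) fails. ✗
— 4 worlds.
For ¬p ∨ □□◇p:
1: ¬p is T, □□◇p is F. ✓
2: ¬p is F, □□◇p is T. ✓
3: ¬p is F, □□◇p is T. ✓
4: ¬p is T, □□◇p is F. ✓
5: ¬p is F, □□◇p is T. ✓
6: ¬p is T, □□◇p is T. ✓
— 6 worlds.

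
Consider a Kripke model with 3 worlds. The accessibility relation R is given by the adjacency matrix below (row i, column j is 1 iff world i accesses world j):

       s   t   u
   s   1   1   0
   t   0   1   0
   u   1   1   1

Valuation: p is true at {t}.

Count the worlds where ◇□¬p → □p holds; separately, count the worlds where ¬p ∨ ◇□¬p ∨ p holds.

For ◇□¬p → □p:
s: ◇□¬p is F, □p is F. ✓
t: ◇□¬p is F, □p is T. ✓
u: ◇□¬p is F, □p is F. ✓
— 3 worlds.
For ¬p ∨ ◇□¬p ∨ p:
s: ¬p ∨ ◇□¬p is T, p is F. ✓
t: ¬p ∨ ◇□¬p is F, p is T. ✓
u: ¬p ∨ ◇□¬p is T, p is F. ✓
— 3 worlds.

3 and 3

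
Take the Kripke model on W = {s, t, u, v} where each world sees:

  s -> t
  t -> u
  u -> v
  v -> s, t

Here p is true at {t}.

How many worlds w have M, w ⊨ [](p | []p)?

2

s: successors {t}; p | []p there: t:T. ✓
t: successors {u}; p | []p there: u:F. ✗
u: successors {v}; p | []p there: v:F. ✗
v: successors {s, t}; p | []p there: s:T, t:T. ✓
Satisfying worlds: {s, v}.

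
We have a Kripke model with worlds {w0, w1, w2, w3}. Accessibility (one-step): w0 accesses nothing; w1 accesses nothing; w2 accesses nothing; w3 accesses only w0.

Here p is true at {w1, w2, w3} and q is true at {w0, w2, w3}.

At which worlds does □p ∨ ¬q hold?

{w0, w1, w2}

w0: □p is T, ¬q is F. ✓
w1: □p is T, ¬q is T. ✓
w2: □p is T, ¬q is F. ✓
w3: □p is F, ¬q is F. ✗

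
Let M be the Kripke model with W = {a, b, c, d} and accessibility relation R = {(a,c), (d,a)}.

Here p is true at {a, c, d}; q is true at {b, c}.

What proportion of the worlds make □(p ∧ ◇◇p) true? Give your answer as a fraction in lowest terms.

1/2

a: successors {c}; p ∧ ◇◇p there: c:F. ✗
b: no successors, so □(p ∧ ◇◇p) holds vacuously. ✓
c: no successors, so □(p ∧ ◇◇p) holds vacuously. ✓
d: successors {a}; p ∧ ◇◇p there: a:F. ✗
That's 2 of 4 worlds, so 2/4 = 1/2.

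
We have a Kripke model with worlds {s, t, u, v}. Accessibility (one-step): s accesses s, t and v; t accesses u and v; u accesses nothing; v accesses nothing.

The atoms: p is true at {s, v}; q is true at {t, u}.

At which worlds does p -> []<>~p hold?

{t, u, v}

s: p is T, []<>~p is F. ✗
t: p is F, []<>~p is F. ✓
u: p is F, []<>~p is T. ✓
v: p is T, []<>~p is T. ✓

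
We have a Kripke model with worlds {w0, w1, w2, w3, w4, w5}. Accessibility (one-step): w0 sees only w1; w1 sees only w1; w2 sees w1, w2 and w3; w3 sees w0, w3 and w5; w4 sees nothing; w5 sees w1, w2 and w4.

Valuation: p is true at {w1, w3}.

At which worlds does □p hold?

w0: successors {w1}; p there: w1:T. ✓
w1: successors {w1}; p there: w1:T. ✓
w2: successors {w1, w2, w3}; p there: w1:T, w2:F, w3:T. ✗
w3: successors {w0, w3, w5}; p there: w0:F, w3:T, w5:F. ✗
w4: no successors, so □p holds vacuously. ✓
w5: successors {w1, w2, w4}; p there: w1:T, w2:F, w4:F. ✗

{w0, w1, w4}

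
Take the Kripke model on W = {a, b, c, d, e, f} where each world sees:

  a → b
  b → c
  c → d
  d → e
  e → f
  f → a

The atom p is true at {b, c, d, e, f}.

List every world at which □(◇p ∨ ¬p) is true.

a: successors {b}; ◇p ∨ ¬p there: b:T. ✓
b: successors {c}; ◇p ∨ ¬p there: c:T. ✓
c: successors {d}; ◇p ∨ ¬p there: d:T. ✓
d: successors {e}; ◇p ∨ ¬p there: e:T. ✓
e: successors {f}; ◇p ∨ ¬p there: f:F. ✗
f: successors {a}; ◇p ∨ ¬p there: a:T. ✓

{a, b, c, d, f}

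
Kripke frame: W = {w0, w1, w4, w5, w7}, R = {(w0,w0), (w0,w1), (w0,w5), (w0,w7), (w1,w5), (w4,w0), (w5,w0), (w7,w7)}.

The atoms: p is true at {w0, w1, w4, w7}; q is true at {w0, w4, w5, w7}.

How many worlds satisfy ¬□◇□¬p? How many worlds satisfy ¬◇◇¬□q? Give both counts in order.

3 and 1

For ¬□◇□¬p:
w0: □◇□¬p is F. ✓
w1: □◇□¬p is F. ✓
w4: □◇□¬p is T. ✗
w5: □◇□¬p is T. ✗
w7: □◇□¬p is F. ✓
— 3 worlds.
For ¬◇◇¬□q:
w0: ◇◇¬□q is T. ✗
w1: ◇◇¬□q is T. ✗
w4: ◇◇¬□q is T. ✗
w5: ◇◇¬□q is T. ✗
w7: ◇◇¬□q is F. ✓
— 1 world.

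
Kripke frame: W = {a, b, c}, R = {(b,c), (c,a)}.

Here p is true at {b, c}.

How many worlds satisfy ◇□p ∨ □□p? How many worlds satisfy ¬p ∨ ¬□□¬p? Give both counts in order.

For ◇□p ∨ □□p:
a: ◇□p is F, □□p is T. ✓
b: ◇□p is F, □□p is F. ✗
c: ◇□p is T, □□p is T. ✓
— 2 worlds.
For ¬p ∨ ¬□□¬p:
a: ¬p is T, ¬□□¬p is F. ✓
b: ¬p is F, ¬□□¬p is F. ✗
c: ¬p is F, ¬□□¬p is F. ✗
— 1 world.

2 and 1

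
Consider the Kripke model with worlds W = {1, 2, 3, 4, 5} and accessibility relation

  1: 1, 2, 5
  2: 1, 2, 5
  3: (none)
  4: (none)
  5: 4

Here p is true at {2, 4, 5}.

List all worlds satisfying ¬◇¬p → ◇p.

{1, 2, 5}

1: ¬◇¬p is F, ◇p is T. ✓
2: ¬◇¬p is F, ◇p is T. ✓
3: ¬◇¬p is T, ◇p is F. ✗
4: ¬◇¬p is T, ◇p is F. ✗
5: ¬◇¬p is T, ◇p is T. ✓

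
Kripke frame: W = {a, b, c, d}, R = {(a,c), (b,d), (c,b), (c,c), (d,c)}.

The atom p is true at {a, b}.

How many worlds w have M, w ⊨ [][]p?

0

a: successors {c}; []p there: c:F. ✗
b: successors {d}; []p there: d:F. ✗
c: successors {b, c}; []p there: b:F, c:F. ✗
d: successors {c}; []p there: c:F. ✗
Satisfying worlds: ∅.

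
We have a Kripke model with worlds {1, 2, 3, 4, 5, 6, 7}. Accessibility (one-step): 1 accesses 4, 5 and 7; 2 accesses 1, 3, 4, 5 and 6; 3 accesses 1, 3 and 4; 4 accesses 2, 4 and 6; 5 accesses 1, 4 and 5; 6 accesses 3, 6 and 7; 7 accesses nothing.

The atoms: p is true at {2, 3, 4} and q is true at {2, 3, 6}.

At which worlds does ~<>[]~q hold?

1: <>[]~q is T. ✗
2: <>[]~q is T. ✗
3: <>[]~q is T. ✗
4: <>[]~q is F. ✓
5: <>[]~q is T. ✗
6: <>[]~q is T. ✗
7: <>[]~q is F. ✓

{4, 7}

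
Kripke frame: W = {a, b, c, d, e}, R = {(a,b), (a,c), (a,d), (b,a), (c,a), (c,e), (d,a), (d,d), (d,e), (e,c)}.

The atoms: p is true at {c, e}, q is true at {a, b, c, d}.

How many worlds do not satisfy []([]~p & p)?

a: successors {b, c, d}; []~p & p there: b:F, c:F, d:F. ✗
b: successors {a}; []~p & p there: a:F. ✗
c: successors {a, e}; []~p & p there: a:F, e:F. ✗
d: successors {a, d, e}; []~p & p there: a:F, d:F, e:F. ✗
e: successors {c}; []~p & p there: c:F. ✗
Satisfying worlds: ∅.
So []([]~p & p) fails at the other 5 worlds.

5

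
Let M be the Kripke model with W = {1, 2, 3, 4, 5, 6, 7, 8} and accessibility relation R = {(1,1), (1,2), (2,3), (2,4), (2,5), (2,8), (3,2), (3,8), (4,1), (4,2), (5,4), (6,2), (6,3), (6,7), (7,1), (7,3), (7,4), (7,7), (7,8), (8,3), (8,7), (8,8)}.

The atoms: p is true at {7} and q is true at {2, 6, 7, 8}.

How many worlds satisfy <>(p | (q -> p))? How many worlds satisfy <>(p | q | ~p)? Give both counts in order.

For <>(p | (q -> p)):
1: successors {1, 2}; p | (q -> p) there: 1:T, 2:F. ✓
2: successors {3, 4, 5, 8}; p | (q -> p) there: 3:T, 4:T, 5:T, 8:F. ✓
3: successors {2, 8}; p | (q -> p) there: 2:F, 8:F. ✗
4: successors {1, 2}; p | (q -> p) there: 1:T, 2:F. ✓
5: successors {4}; p | (q -> p) there: 4:T. ✓
6: successors {2, 3, 7}; p | (q -> p) there: 2:F, 3:T, 7:T. ✓
7: successors {1, 3, 4, 7, 8}; p | (q -> p) there: 1:T, 3:T, 4:T, 7:T, 8:F. ✓
8: successors {3, 7, 8}; p | (q -> p) there: 3:T, 7:T, 8:F. ✓
— 7 worlds.
For <>(p | q | ~p):
1: successors {1, 2}; p | q | ~p there: 1:T, 2:T. ✓
2: successors {3, 4, 5, 8}; p | q | ~p there: 3:T, 4:T, 5:T, 8:T. ✓
3: successors {2, 8}; p | q | ~p there: 2:T, 8:T. ✓
4: successors {1, 2}; p | q | ~p there: 1:T, 2:T. ✓
5: successors {4}; p | q | ~p there: 4:T. ✓
6: successors {2, 3, 7}; p | q | ~p there: 2:T, 3:T, 7:T. ✓
7: successors {1, 3, 4, 7, 8}; p | q | ~p there: 1:T, 3:T, 4:T, 7:T, 8:T. ✓
8: successors {3, 7, 8}; p | q | ~p there: 3:T, 7:T, 8:T. ✓
— 8 worlds.

7 and 8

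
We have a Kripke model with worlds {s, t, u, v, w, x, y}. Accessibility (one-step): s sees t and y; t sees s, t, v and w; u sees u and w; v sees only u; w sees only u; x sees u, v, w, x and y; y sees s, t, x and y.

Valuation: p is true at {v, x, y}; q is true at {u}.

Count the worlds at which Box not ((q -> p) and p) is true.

3

s: successors {t, y}; not ((q -> p) and p) there: t:T, y:F. ✗
t: successors {s, t, v, w}; not ((q -> p) and p) there: s:T, t:T, v:F, w:T. ✗
u: successors {u, w}; not ((q -> p) and p) there: u:T, w:T. ✓
v: successors {u}; not ((q -> p) and p) there: u:T. ✓
w: successors {u}; not ((q -> p) and p) there: u:T. ✓
x: successors {u, v, w, x, y}; not ((q -> p) and p) there: u:T, v:F, w:T, x:F, y:F. ✗
y: successors {s, t, x, y}; not ((q -> p) and p) there: s:T, t:T, x:F, y:F. ✗
Satisfying worlds: {u, v, w}.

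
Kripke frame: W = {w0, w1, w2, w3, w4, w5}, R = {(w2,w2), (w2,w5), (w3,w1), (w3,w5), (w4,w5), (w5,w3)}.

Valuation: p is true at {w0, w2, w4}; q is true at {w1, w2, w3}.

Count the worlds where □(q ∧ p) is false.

w0: no successors, so □(q ∧ p) holds vacuously. ✓
w1: no successors, so □(q ∧ p) holds vacuously. ✓
w2: successors {w2, w5}; q ∧ p there: w2:T, w5:F. ✗
w3: successors {w1, w5}; q ∧ p there: w1:F, w5:F. ✗
w4: successors {w5}; q ∧ p there: w5:F. ✗
w5: successors {w3}; q ∧ p there: w3:F. ✗
Satisfying worlds: {w0, w1}.
So □(q ∧ p) fails at the other 4 worlds.

4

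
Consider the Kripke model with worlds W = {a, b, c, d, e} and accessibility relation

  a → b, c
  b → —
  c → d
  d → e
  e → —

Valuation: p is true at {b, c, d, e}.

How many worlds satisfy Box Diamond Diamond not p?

2

a: successors {b, c}; Diamond Diamond not p there: b:F, c:F. ✗
b: no successors, so Box Diamond Diamond not p holds vacuously. ✓
c: successors {d}; Diamond Diamond not p there: d:F. ✗
d: successors {e}; Diamond Diamond not p there: e:F. ✗
e: no successors, so Box Diamond Diamond not p holds vacuously. ✓
Satisfying worlds: {b, e}.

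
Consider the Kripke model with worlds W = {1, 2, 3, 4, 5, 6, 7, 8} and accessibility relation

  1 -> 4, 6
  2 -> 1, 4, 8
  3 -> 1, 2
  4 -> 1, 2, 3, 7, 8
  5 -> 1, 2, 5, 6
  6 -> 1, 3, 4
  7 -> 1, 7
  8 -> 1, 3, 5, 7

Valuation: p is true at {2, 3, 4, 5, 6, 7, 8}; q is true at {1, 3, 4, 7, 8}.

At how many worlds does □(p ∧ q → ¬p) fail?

6

1: successors {4, 6}; p ∧ q → ¬p there: 4:F, 6:T. ✗
2: successors {1, 4, 8}; p ∧ q → ¬p there: 1:T, 4:F, 8:F. ✗
3: successors {1, 2}; p ∧ q → ¬p there: 1:T, 2:T. ✓
4: successors {1, 2, 3, 7, 8}; p ∧ q → ¬p there: 1:T, 2:T, 3:F, 7:F, 8:F. ✗
5: successors {1, 2, 5, 6}; p ∧ q → ¬p there: 1:T, 2:T, 5:T, 6:T. ✓
6: successors {1, 3, 4}; p ∧ q → ¬p there: 1:T, 3:F, 4:F. ✗
7: successors {1, 7}; p ∧ q → ¬p there: 1:T, 7:F. ✗
8: successors {1, 3, 5, 7}; p ∧ q → ¬p there: 1:T, 3:F, 5:T, 7:F. ✗
Satisfying worlds: {3, 5}.
So □(p ∧ q → ¬p) fails at the other 6 worlds.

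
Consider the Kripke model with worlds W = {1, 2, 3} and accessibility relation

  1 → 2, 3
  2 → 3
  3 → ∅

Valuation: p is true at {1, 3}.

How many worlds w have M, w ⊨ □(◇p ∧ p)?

1

1: successors {2, 3}; ◇p ∧ p there: 2:F, 3:F. ✗
2: successors {3}; ◇p ∧ p there: 3:F. ✗
3: no successors, so □(◇p ∧ p) holds vacuously. ✓
Satisfying worlds: {3}.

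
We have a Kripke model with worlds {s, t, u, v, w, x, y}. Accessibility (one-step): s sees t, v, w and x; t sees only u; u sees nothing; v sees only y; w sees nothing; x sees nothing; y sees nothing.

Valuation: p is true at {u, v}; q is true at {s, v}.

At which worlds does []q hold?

s: successors {t, v, w, x}; q there: t:F, v:T, w:F, x:F. ✗
t: successors {u}; q there: u:F. ✗
u: no successors, so []q holds vacuously. ✓
v: successors {y}; q there: y:F. ✗
w: no successors, so []q holds vacuously. ✓
x: no successors, so []q holds vacuously. ✓
y: no successors, so []q holds vacuously. ✓

{u, w, x, y}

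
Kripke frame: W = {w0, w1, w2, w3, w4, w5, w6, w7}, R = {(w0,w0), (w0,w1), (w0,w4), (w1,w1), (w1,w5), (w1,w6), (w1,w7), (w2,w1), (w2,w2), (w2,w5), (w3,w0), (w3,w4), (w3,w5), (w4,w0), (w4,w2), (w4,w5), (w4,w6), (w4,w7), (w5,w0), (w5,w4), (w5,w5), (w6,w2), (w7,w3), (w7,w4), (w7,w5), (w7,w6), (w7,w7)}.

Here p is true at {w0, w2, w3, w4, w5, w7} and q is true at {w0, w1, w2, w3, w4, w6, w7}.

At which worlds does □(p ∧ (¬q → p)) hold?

w0: successors {w0, w1, w4}; p ∧ (¬q → p) there: w0:T, w1:F, w4:T. ✗
w1: successors {w1, w5, w6, w7}; p ∧ (¬q → p) there: w1:F, w5:T, w6:F, w7:T. ✗
w2: successors {w1, w2, w5}; p ∧ (¬q → p) there: w1:F, w2:T, w5:T. ✗
w3: successors {w0, w4, w5}; p ∧ (¬q → p) there: w0:T, w4:T, w5:T. ✓
w4: successors {w0, w2, w5, w6, w7}; p ∧ (¬q → p) there: w0:T, w2:T, w5:T, w6:F, w7:T. ✗
w5: successors {w0, w4, w5}; p ∧ (¬q → p) there: w0:T, w4:T, w5:T. ✓
w6: successors {w2}; p ∧ (¬q → p) there: w2:T. ✓
w7: successors {w3, w4, w5, w6, w7}; p ∧ (¬q → p) there: w3:T, w4:T, w5:T, w6:F, w7:T. ✗

{w3, w5, w6}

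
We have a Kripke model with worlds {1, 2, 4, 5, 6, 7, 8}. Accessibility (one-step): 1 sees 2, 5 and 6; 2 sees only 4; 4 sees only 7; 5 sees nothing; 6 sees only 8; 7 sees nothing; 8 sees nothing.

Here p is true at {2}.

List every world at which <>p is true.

1: successors {2, 5, 6}; p there: 2:T, 5:F, 6:F. ✓
2: successors {4}; p there: 4:F. ✗
4: successors {7}; p there: 7:F. ✗
5: no successors, so <>p fails. ✗
6: successors {8}; p there: 8:F. ✗
7: no successors, so <>p fails. ✗
8: no successors, so <>p fails. ✗

{1}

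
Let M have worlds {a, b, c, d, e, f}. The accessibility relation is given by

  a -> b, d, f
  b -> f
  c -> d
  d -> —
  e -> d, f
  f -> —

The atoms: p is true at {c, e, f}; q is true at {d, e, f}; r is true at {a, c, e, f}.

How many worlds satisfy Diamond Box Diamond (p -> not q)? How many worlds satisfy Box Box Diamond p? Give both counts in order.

For Diamond Box Diamond (p -> not q):
a: successors {b, d, f}; Box Diamond (p -> not q) there: b:F, d:T, f:T. ✓
b: successors {f}; Box Diamond (p -> not q) there: f:T. ✓
c: successors {d}; Box Diamond (p -> not q) there: d:T. ✓
d: no successors, so Diamond Box Diamond (p -> not q) fails. ✗
e: successors {d, f}; Box Diamond (p -> not q) there: d:T, f:T. ✓
f: no successors, so Diamond Box Diamond (p -> not q) fails. ✗
— 4 worlds.
For Box Box Diamond p:
a: successors {b, d, f}; Box Diamond p there: b:F, d:T, f:T. ✗
b: successors {f}; Box Diamond p there: f:T. ✓
c: successors {d}; Box Diamond p there: d:T. ✓
d: no successors, so Box Box Diamond p holds vacuously. ✓
e: successors {d, f}; Box Diamond p there: d:T, f:T. ✓
f: no successors, so Box Box Diamond p holds vacuously. ✓
— 5 worlds.

4 and 5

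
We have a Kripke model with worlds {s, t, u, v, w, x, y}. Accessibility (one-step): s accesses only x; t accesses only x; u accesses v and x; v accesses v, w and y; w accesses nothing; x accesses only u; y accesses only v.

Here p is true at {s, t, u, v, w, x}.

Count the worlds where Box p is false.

1

s: successors {x}; p there: x:T. ✓
t: successors {x}; p there: x:T. ✓
u: successors {v, x}; p there: v:T, x:T. ✓
v: successors {v, w, y}; p there: v:T, w:T, y:F. ✗
w: no successors, so Box p holds vacuously. ✓
x: successors {u}; p there: u:T. ✓
y: successors {v}; p there: v:T. ✓
Satisfying worlds: {s, t, u, w, x, y}.
So Box p fails at the other 1 world.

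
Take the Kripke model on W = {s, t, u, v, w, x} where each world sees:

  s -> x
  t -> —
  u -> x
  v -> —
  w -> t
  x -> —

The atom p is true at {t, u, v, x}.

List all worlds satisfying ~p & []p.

s: ~p is T, []p is T. ✓
t: ~p is F, []p is T. ✗
u: ~p is F, []p is T. ✗
v: ~p is F, []p is T. ✗
w: ~p is T, []p is T. ✓
x: ~p is F, []p is T. ✗

{s, w}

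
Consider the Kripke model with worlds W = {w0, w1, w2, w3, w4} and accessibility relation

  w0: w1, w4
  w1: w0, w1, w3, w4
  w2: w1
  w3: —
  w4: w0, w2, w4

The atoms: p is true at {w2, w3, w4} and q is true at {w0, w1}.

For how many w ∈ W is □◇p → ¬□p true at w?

4

w0: □◇p is T, ¬□p is T. ✓
w1: □◇p is F, ¬□p is T. ✓
w2: □◇p is T, ¬□p is T. ✓
w3: □◇p is T, ¬□p is F. ✗
w4: □◇p is F, ¬□p is T. ✓
Satisfying worlds: {w0, w1, w2, w4}.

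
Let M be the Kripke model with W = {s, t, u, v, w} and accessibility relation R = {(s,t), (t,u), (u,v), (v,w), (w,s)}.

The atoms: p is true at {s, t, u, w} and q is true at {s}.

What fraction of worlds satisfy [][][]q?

1/5

s: successors {t}; [][]q there: t:F. ✗
t: successors {u}; [][]q there: u:F. ✗
u: successors {v}; [][]q there: v:T. ✓
v: successors {w}; [][]q there: w:F. ✗
w: successors {s}; [][]q there: s:F. ✗
That's 1 of 5 worlds, so 1/5.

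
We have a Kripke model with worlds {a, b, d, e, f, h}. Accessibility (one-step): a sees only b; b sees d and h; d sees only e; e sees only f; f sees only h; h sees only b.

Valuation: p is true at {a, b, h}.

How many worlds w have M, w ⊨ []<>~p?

3

a: successors {b}; <>~p there: b:T. ✓
b: successors {d, h}; <>~p there: d:T, h:F. ✗
d: successors {e}; <>~p there: e:T. ✓
e: successors {f}; <>~p there: f:F. ✗
f: successors {h}; <>~p there: h:F. ✗
h: successors {b}; <>~p there: b:T. ✓
Satisfying worlds: {a, d, h}.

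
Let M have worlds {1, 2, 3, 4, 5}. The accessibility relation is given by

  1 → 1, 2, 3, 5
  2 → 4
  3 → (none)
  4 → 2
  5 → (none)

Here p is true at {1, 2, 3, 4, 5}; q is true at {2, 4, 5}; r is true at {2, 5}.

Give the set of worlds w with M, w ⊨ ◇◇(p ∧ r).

{1, 2}

1: successors {1, 2, 3, 5}; ◇(p ∧ r) there: 1:T, 2:F, 3:F, 5:F. ✓
2: successors {4}; ◇(p ∧ r) there: 4:T. ✓
3: no successors, so ◇◇(p ∧ r) fails. ✗
4: successors {2}; ◇(p ∧ r) there: 2:F. ✗
5: no successors, so ◇◇(p ∧ r) fails. ✗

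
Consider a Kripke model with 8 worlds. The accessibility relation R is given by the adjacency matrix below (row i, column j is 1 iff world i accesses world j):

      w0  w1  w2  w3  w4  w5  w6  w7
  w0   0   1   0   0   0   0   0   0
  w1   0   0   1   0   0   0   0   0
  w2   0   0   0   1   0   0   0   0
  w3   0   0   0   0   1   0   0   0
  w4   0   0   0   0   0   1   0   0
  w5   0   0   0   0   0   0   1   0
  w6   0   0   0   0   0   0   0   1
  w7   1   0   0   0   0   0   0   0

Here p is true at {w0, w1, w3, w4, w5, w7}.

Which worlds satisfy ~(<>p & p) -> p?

w0: ~(<>p & p) is F, p is T. ✓
w1: ~(<>p & p) is T, p is T. ✓
w2: ~(<>p & p) is T, p is F. ✗
w3: ~(<>p & p) is F, p is T. ✓
w4: ~(<>p & p) is F, p is T. ✓
w5: ~(<>p & p) is T, p is T. ✓
w6: ~(<>p & p) is T, p is F. ✗
w7: ~(<>p & p) is F, p is T. ✓

{w0, w1, w3, w4, w5, w7}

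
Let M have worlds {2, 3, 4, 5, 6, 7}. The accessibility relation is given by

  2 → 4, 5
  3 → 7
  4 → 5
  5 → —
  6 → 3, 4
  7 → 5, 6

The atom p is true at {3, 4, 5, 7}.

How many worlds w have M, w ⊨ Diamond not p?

2: successors {4, 5}; not p there: 4:F, 5:F. ✗
3: successors {7}; not p there: 7:F. ✗
4: successors {5}; not p there: 5:F. ✗
5: no successors, so Diamond not p fails. ✗
6: successors {3, 4}; not p there: 3:F, 4:F. ✗
7: successors {5, 6}; not p there: 5:F, 6:T. ✓
Satisfying worlds: {7}.

1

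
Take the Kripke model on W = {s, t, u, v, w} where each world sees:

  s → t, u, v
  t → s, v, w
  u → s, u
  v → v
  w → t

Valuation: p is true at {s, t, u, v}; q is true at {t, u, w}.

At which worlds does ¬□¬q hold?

s: □¬q is F. ✓
t: □¬q is F. ✓
u: □¬q is F. ✓
v: □¬q is T. ✗
w: □¬q is F. ✓

{s, t, u, w}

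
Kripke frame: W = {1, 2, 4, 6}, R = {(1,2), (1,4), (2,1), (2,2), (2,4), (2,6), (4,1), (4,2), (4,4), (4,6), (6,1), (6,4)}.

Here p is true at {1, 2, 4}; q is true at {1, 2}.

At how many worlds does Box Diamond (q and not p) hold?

0

1: successors {2, 4}; Diamond (q and not p) there: 2:F, 4:F. ✗
2: successors {1, 2, 4, 6}; Diamond (q and not p) there: 1:F, 2:F, 4:F, 6:F. ✗
4: successors {1, 2, 4, 6}; Diamond (q and not p) there: 1:F, 2:F, 4:F, 6:F. ✗
6: successors {1, 4}; Diamond (q and not p) there: 1:F, 4:F. ✗
Satisfying worlds: ∅.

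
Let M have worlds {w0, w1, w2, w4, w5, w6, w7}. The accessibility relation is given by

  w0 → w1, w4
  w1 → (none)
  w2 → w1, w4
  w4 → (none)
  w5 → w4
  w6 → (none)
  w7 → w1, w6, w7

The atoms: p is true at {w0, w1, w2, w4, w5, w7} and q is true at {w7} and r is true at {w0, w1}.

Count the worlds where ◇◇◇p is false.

w0: successors {w1, w4}; ◇◇p there: w1:F, w4:F. ✗
w1: no successors, so ◇◇◇p fails. ✗
w2: successors {w1, w4}; ◇◇p there: w1:F, w4:F. ✗
w4: no successors, so ◇◇◇p fails. ✗
w5: successors {w4}; ◇◇p there: w4:F. ✗
w6: no successors, so ◇◇◇p fails. ✗
w7: successors {w1, w6, w7}; ◇◇p there: w1:F, w6:F, w7:T. ✓
Satisfying worlds: {w7}.
So ◇◇◇p fails at the other 6 worlds.

6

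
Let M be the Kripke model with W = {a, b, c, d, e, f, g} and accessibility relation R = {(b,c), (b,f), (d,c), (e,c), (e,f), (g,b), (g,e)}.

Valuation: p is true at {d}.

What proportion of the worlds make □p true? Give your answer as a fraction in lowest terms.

a: no successors, so □p holds vacuously. ✓
b: successors {c, f}; p there: c:F, f:F. ✗
c: no successors, so □p holds vacuously. ✓
d: successors {c}; p there: c:F. ✗
e: successors {c, f}; p there: c:F, f:F. ✗
f: no successors, so □p holds vacuously. ✓
g: successors {b, e}; p there: b:F, e:F. ✗
That's 3 of 7 worlds, so 3/7.

3/7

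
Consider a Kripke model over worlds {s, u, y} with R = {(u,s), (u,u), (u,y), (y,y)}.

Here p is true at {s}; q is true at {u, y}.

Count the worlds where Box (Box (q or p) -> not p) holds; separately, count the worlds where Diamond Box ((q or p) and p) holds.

For Box (Box (q or p) -> not p):
s: no successors, so Box (Box (q or p) -> not p) holds vacuously. ✓
u: successors {s, u, y}; Box (q or p) -> not p there: s:F, u:T, y:T. ✗
y: successors {y}; Box (q or p) -> not p there: y:T. ✓
— 2 worlds.
For Diamond Box ((q or p) and p):
s: no successors, so Diamond Box ((q or p) and p) fails. ✗
u: successors {s, u, y}; Box ((q or p) and p) there: s:T, u:F, y:F. ✓
y: successors {y}; Box ((q or p) and p) there: y:F. ✗
— 1 world.

2 and 1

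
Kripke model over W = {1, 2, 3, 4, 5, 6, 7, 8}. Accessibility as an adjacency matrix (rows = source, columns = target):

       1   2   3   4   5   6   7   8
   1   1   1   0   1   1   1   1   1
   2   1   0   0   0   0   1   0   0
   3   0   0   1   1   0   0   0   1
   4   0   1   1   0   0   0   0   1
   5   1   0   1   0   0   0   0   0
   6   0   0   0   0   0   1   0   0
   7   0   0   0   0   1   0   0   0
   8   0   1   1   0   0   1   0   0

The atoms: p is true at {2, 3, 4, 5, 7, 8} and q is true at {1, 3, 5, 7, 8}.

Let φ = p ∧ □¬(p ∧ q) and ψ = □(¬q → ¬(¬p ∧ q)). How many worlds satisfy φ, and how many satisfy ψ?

1 and 8

For p ∧ □¬(p ∧ q):
1: p is F, □¬(p ∧ q) is F. ✗
2: p is T, □¬(p ∧ q) is T. ✓
3: p is T, □¬(p ∧ q) is F. ✗
4: p is T, □¬(p ∧ q) is F. ✗
5: p is T, □¬(p ∧ q) is F. ✗
6: p is F, □¬(p ∧ q) is T. ✗
7: p is T, □¬(p ∧ q) is F. ✗
8: p is T, □¬(p ∧ q) is F. ✗
— 1 world.
For □(¬q → ¬(¬p ∧ q)):
1: successors {1, 2, 4, 5, 6, 7, 8}; ¬q → ¬(¬p ∧ q) there: 1:T, 2:T, 4:T, 5:T, 6:T, 7:T, 8:T. ✓
2: successors {1, 6}; ¬q → ¬(¬p ∧ q) there: 1:T, 6:T. ✓
3: successors {3, 4, 8}; ¬q → ¬(¬p ∧ q) there: 3:T, 4:T, 8:T. ✓
4: successors {2, 3, 8}; ¬q → ¬(¬p ∧ q) there: 2:T, 3:T, 8:T. ✓
5: successors {1, 3}; ¬q → ¬(¬p ∧ q) there: 1:T, 3:T. ✓
6: successors {6}; ¬q → ¬(¬p ∧ q) there: 6:T. ✓
7: successors {5}; ¬q → ¬(¬p ∧ q) there: 5:T. ✓
8: successors {2, 3, 6}; ¬q → ¬(¬p ∧ q) there: 2:T, 3:T, 6:T. ✓
— 8 worlds.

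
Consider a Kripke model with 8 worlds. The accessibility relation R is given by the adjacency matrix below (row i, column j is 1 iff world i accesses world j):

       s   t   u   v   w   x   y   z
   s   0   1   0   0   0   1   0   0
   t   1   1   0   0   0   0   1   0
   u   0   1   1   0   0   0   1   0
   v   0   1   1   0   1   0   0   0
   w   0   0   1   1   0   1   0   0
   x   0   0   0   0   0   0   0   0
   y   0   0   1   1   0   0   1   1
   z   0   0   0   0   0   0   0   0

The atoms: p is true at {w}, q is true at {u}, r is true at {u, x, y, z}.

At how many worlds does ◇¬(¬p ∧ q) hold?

s: successors {t, x}; ¬(¬p ∧ q) there: t:T, x:T. ✓
t: successors {s, t, y}; ¬(¬p ∧ q) there: s:T, t:T, y:T. ✓
u: successors {t, u, y}; ¬(¬p ∧ q) there: t:T, u:F, y:T. ✓
v: successors {t, u, w}; ¬(¬p ∧ q) there: t:T, u:F, w:T. ✓
w: successors {u, v, x}; ¬(¬p ∧ q) there: u:F, v:T, x:T. ✓
x: no successors, so ◇¬(¬p ∧ q) fails. ✗
y: successors {u, v, y, z}; ¬(¬p ∧ q) there: u:F, v:T, y:T, z:T. ✓
z: no successors, so ◇¬(¬p ∧ q) fails. ✗
Satisfying worlds: {s, t, u, v, w, y}.

6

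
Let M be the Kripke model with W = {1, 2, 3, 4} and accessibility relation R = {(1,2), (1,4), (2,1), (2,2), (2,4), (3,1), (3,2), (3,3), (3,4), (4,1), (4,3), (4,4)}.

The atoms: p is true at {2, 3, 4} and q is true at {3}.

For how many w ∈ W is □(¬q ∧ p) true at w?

1

1: successors {2, 4}; ¬q ∧ p there: 2:T, 4:T. ✓
2: successors {1, 2, 4}; ¬q ∧ p there: 1:F, 2:T, 4:T. ✗
3: successors {1, 2, 3, 4}; ¬q ∧ p there: 1:F, 2:T, 3:F, 4:T. ✗
4: successors {1, 3, 4}; ¬q ∧ p there: 1:F, 3:F, 4:T. ✗
Satisfying worlds: {1}.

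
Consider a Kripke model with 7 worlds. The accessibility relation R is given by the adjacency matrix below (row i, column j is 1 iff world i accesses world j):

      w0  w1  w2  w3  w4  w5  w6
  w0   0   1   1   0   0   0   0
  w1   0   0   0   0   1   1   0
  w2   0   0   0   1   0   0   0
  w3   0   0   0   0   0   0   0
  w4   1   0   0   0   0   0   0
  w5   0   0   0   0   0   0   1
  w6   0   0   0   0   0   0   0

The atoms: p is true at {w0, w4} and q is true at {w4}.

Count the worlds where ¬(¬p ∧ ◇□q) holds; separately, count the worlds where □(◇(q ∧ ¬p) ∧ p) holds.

For ¬(¬p ∧ ◇□q):
w0: ¬p ∧ ◇□q is F. ✓
w1: ¬p ∧ ◇□q is F. ✓
w2: ¬p ∧ ◇□q is T. ✗
w3: ¬p ∧ ◇□q is F. ✓
w4: ¬p ∧ ◇□q is F. ✓
w5: ¬p ∧ ◇□q is T. ✗
w6: ¬p ∧ ◇□q is F. ✓
— 5 worlds.
For □(◇(q ∧ ¬p) ∧ p):
w0: successors {w1, w2}; ◇(q ∧ ¬p) ∧ p there: w1:F, w2:F. ✗
w1: successors {w4, w5}; ◇(q ∧ ¬p) ∧ p there: w4:F, w5:F. ✗
w2: successors {w3}; ◇(q ∧ ¬p) ∧ p there: w3:F. ✗
w3: no successors, so □(◇(q ∧ ¬p) ∧ p) holds vacuously. ✓
w4: successors {w0}; ◇(q ∧ ¬p) ∧ p there: w0:F. ✗
w5: successors {w6}; ◇(q ∧ ¬p) ∧ p there: w6:F. ✗
w6: no successors, so □(◇(q ∧ ¬p) ∧ p) holds vacuously. ✓
— 2 worlds.

5 and 2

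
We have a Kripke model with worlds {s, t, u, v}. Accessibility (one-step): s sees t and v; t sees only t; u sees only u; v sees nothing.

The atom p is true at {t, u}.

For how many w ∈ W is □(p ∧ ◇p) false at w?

1

s: successors {t, v}; p ∧ ◇p there: t:T, v:F. ✗
t: successors {t}; p ∧ ◇p there: t:T. ✓
u: successors {u}; p ∧ ◇p there: u:T. ✓
v: no successors, so □(p ∧ ◇p) holds vacuously. ✓
Satisfying worlds: {t, u, v}.
So □(p ∧ ◇p) fails at the other 1 world.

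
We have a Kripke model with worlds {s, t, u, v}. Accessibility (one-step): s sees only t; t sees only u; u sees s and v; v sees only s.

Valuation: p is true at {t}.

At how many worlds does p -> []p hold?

3

s: p is F, []p is T. ✓
t: p is T, []p is F. ✗
u: p is F, []p is F. ✓
v: p is F, []p is F. ✓
Satisfying worlds: {s, u, v}.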